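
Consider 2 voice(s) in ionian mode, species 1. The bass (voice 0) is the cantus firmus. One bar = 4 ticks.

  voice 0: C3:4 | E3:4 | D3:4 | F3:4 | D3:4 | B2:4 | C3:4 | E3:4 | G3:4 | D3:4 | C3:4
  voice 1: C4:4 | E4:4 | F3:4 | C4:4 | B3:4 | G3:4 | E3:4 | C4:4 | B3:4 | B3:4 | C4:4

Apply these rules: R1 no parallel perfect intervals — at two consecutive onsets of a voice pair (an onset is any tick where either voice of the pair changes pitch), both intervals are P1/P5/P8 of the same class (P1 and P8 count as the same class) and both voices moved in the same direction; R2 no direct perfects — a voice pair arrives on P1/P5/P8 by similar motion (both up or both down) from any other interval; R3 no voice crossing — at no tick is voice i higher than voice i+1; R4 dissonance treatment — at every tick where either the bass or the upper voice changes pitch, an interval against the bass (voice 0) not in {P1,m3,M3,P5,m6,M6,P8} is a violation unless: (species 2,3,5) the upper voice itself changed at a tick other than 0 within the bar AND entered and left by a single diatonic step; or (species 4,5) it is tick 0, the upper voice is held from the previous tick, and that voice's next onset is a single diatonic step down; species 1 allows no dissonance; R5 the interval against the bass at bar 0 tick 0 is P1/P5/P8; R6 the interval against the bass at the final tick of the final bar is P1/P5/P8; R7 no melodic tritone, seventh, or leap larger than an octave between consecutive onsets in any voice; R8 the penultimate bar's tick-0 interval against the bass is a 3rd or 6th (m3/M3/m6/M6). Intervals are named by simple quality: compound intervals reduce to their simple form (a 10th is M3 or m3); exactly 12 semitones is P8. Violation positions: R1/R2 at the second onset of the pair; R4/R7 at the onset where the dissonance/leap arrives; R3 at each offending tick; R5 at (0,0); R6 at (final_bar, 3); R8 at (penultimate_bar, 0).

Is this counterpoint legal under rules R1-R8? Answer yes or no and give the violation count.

bar 0: v0=C3 v1=C4 (P8)
bar 1: v0=E3 v1=E4 (P8)
bar 2: v0=D3 v1=F3 (m3)
bar 3: v0=F3 v1=C4 (P5)
bar 4: v0=D3 v1=B3 (M6)
bar 5: v0=B2 v1=G3 (m6)
bar 6: v0=C3 v1=E3 (M3)
bar 7: v0=E3 v1=C4 (m6)
bar 8: v0=G3 v1=B3 (M3)
bar 9: v0=D3 v1=B3 (M6)
bar 10: v0=C3 v1=C4 (P8)
  R1 @ bar1.0: C3/C4 P8 -> E3/E4 P8 similar
  R7 @ bar2.0: E4->F3 leap 11st
  R2 @ bar3.0: D3/F3 m3 -> F3/C4 P5 similar

No (3 violations)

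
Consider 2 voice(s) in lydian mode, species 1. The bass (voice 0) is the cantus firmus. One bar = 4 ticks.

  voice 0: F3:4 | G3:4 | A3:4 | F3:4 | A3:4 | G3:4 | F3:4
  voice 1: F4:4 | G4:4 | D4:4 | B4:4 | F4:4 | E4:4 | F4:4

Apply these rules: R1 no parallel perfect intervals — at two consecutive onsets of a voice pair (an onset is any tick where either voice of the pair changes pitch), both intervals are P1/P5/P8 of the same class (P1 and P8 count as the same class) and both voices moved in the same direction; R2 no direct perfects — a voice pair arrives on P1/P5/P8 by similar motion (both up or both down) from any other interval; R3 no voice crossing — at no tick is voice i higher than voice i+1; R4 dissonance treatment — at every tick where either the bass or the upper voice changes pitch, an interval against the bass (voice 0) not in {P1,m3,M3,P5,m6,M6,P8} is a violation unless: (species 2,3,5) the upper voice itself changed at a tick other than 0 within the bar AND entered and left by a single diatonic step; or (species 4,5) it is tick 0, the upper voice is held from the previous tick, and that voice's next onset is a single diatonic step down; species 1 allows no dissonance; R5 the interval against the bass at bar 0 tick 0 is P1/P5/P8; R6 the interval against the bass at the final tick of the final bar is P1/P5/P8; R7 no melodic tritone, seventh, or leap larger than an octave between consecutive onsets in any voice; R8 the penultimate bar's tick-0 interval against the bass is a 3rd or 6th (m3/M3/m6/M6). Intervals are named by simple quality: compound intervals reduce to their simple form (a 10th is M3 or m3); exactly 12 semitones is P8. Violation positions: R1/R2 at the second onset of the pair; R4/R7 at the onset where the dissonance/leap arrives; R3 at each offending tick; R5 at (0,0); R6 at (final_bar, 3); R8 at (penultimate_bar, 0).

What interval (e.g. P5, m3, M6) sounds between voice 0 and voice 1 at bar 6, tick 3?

voice 0=F3 voice 1=F4 -> P8

P8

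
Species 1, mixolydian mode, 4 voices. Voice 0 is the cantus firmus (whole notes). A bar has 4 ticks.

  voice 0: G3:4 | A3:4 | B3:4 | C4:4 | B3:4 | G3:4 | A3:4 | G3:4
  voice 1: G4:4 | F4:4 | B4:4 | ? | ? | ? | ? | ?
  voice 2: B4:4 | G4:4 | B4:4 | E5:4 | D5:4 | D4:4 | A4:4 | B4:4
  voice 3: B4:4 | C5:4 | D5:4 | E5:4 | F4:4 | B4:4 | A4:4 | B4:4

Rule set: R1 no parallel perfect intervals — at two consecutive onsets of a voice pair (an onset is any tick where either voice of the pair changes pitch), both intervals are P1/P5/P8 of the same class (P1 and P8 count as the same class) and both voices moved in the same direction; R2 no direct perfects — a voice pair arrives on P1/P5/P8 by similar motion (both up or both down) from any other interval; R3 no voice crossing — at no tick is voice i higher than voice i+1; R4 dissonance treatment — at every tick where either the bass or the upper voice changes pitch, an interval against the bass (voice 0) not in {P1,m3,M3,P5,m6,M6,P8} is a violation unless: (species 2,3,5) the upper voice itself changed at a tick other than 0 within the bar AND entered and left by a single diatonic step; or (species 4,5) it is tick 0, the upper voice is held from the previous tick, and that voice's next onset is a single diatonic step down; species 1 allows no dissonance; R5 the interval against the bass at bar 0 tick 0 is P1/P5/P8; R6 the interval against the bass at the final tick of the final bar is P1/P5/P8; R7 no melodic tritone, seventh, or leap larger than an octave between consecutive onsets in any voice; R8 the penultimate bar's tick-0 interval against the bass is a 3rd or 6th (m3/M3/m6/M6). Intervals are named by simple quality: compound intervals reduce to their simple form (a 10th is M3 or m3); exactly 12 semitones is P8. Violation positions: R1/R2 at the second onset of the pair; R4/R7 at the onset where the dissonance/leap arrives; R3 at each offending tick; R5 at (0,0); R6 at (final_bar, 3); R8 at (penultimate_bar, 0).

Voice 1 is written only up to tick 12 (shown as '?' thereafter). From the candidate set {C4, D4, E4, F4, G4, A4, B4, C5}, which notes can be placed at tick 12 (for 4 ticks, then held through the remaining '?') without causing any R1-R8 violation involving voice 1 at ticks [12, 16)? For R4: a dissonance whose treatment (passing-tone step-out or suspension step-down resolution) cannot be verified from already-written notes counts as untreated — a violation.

C4: violates R7
D4: violates R4
E4: legal
F4: violates R4,R7
G4: legal
A4: legal
B4: violates R4
C5: violates R1

{A4, E4, G4}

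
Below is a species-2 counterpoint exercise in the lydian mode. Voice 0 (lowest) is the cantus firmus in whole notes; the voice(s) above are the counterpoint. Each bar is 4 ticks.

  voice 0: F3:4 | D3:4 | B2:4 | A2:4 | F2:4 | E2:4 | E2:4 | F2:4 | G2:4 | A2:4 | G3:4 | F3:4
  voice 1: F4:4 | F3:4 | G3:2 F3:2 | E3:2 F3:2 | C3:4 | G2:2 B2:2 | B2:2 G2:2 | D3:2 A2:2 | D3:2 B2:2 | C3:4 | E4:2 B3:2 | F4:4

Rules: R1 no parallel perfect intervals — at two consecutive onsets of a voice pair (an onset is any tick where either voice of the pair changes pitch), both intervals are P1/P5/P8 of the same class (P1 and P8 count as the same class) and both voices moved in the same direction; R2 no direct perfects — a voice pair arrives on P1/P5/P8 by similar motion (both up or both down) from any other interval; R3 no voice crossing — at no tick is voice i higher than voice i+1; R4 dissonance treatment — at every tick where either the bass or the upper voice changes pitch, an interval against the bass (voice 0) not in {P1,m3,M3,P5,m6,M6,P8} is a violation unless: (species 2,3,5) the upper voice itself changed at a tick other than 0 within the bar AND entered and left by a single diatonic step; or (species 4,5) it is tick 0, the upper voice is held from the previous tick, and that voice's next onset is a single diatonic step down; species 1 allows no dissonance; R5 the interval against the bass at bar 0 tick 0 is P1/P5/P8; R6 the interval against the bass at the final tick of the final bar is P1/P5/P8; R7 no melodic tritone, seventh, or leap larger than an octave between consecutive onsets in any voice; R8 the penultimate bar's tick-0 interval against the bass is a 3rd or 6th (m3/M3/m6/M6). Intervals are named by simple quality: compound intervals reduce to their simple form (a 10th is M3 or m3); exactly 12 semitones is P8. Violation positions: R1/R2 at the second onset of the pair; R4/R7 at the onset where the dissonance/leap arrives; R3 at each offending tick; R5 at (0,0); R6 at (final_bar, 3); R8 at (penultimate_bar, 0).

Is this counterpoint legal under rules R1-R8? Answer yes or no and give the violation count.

bar 0: v0=F3 v1=F4 (P8)
bar 1: v0=D3 v1=F3 (m3)
bar 2: v0=B2 v1=G3 (m6)
bar 3: v0=A2 v1=E3 (P5)
bar 4: v0=F2 v1=C3 (P5)
bar 5: v0=E2 v1=G2 (m3)
bar 6: v0=E2 v1=B2 (P5)
bar 7: v0=F2 v1=D3 (M6)
bar 8: v0=G2 v1=D3 (P5)
bar 9: v0=A2 v1=C3 (m3)
bar 10: v0=G3 v1=E4 (M6)
bar 11: v0=F3 v1=F4 (P8)
  R2 @ bar3.0: B2/F3 TT -> A2/E3 P5 similar
  R2 @ bar4.0: A2/F3 m6 -> F2/C3 P5 similar
  R2 @ bar8.0: F2/A2 M3 -> G2/D3 P5 similar
  R7 @ bar10.0: A2->G3 leap 10st
  R7 @ bar10.0: C3->E4 leap 16st
  R7 @ bar11.0: B3->F4 leap 6st

No (6 violations)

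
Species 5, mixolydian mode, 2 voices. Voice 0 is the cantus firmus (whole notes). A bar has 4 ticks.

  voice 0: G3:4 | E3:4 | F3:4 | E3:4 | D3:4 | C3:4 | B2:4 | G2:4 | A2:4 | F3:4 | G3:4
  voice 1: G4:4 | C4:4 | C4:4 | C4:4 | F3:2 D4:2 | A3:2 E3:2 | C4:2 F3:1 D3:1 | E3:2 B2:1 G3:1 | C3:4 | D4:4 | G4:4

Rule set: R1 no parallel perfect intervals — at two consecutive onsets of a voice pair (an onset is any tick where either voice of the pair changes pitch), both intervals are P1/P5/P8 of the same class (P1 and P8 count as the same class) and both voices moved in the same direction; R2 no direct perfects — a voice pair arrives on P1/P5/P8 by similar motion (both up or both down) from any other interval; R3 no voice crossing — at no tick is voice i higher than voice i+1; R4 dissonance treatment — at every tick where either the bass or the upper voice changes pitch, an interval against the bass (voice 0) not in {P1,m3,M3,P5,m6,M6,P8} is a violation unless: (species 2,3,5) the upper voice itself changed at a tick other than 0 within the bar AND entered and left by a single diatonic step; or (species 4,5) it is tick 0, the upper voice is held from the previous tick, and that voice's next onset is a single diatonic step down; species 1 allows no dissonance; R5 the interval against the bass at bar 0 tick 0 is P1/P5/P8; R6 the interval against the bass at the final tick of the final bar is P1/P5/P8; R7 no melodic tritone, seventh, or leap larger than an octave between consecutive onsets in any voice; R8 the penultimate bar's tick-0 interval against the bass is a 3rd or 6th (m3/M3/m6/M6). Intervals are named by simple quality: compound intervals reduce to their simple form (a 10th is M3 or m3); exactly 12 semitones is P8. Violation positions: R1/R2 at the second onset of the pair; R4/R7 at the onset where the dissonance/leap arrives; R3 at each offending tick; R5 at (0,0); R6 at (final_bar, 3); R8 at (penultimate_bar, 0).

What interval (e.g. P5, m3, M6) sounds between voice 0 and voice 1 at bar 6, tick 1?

voice 0=B2 voice 1=C4 -> m2

m2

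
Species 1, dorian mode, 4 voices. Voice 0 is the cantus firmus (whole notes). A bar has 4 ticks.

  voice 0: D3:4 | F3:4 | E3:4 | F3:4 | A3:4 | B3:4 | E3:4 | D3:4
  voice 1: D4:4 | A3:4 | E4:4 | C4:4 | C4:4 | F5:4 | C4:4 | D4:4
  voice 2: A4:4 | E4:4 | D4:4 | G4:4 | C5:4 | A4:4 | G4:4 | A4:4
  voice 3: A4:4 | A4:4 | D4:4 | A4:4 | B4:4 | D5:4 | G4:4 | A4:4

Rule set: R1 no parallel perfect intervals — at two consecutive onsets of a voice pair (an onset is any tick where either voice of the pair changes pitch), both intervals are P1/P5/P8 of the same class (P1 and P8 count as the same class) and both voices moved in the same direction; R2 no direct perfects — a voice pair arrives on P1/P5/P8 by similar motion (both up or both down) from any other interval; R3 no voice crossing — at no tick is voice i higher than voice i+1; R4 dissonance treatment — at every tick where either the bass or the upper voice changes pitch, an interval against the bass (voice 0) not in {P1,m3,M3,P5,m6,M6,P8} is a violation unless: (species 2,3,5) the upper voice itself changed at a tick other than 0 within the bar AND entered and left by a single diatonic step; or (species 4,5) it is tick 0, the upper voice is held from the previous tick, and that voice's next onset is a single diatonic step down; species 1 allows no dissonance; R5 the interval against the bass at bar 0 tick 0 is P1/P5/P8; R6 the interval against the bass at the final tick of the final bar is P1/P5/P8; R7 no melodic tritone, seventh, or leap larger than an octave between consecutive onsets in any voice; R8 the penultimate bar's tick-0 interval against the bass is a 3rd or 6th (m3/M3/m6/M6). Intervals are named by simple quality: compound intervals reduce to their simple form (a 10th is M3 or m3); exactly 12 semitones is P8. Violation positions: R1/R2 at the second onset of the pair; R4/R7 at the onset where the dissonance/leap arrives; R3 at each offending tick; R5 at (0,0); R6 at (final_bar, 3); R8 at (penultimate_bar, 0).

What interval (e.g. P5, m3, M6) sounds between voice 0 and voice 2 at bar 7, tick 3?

P5

voice 0=D3 voice 2=A4 -> P5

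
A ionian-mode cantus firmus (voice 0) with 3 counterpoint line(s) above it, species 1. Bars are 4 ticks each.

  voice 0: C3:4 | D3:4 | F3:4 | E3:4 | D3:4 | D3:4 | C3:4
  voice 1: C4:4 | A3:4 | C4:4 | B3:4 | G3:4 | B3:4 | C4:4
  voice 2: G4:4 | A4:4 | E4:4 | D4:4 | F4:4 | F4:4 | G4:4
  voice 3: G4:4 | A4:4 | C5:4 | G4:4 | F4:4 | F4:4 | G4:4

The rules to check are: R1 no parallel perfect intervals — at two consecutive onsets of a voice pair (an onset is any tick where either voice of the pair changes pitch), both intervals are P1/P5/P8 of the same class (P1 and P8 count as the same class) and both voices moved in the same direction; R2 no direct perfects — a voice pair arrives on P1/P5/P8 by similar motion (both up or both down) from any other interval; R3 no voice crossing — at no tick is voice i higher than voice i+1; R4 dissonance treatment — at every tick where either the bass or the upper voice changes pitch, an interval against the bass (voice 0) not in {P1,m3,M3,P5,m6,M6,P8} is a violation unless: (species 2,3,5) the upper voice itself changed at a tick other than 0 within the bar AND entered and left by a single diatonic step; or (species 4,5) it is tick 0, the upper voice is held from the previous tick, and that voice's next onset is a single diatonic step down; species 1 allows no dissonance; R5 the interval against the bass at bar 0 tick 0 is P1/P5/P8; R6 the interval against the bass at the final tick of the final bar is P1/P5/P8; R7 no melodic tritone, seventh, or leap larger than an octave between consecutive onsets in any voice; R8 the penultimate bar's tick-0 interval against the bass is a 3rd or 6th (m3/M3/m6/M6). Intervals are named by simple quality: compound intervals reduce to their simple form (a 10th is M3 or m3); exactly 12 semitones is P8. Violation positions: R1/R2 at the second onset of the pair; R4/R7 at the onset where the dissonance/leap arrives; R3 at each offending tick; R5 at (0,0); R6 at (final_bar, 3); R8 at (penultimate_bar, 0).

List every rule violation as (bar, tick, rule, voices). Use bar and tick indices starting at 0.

(1, 0, R1, (0, 2))
(1, 0, R1, (0, 3))
(1, 0, R1, (2, 3))
(2, 0, R1, (0, 1))
(2, 0, R1, (0, 3))
(2, 0, R1, (1, 3))
(2, 0, R4, (0, 2))
(3, 0, R1, (0, 1))
(3, 0, R4, (0, 2))
(4, 0, R4, (0, 1))
(6, 0, R1, (2, 3))
(6, 0, R2, (1, 2))
(6, 0, R2, (1, 3))

bar 0: v0=C3 v1=C4 v2=G4 v3=G4 downbeat P5
bar 1: v0=D3 v1=A3 v2=A4 v3=A4 downbeat P5
bar 2: v0=F3 v1=C4 v2=E4 v3=C5 downbeat P5
bar 3: v0=E3 v1=B3 v2=D4 v3=G4 downbeat m3
bar 4: v0=D3 v1=G3 v2=F4 v3=F4 downbeat m3
bar 5: v0=D3 v1=B3 v2=F4 v3=F4 downbeat m3
bar 6: v0=C3 v1=C4 v2=G4 v3=G4 downbeat P5
  -> R1 @ bar 1 tick 0 v(0, 2): C3/G4 P5 -> D3/A4 P5 similar
  -> R1 @ bar 1 tick 0 v(0, 3): C3/G4 P5 -> D3/A4 P5 similar
  -> R1 @ bar 1 tick 0 v(2, 3): G4/G4 P1 -> A4/A4 P1 similar
  -> R1 @ bar 2 tick 0 v(0, 1): D3/A3 P5 -> F3/C4 P5 similar
  -> R1 @ bar 2 tick 0 v(0, 3): D3/A4 P5 -> F3/C5 P5 similar
  -> R1 @ bar 2 tick 0 v(1, 3): A3/A4 P8 -> C4/C5 P8 similar
  -> R4 @ bar 2 tick 0 v(0, 2): F3/E4 M7 untreated
  -> R1 @ bar 3 tick 0 v(0, 1): F3/C4 P5 -> E3/B3 P5 similar
  -> R4 @ bar 3 tick 0 v(0, 2): E3/D4 m7 untreated
  -> R4 @ bar 4 tick 0 v(0, 1): D3/G3 P4 untreated
  -> R1 @ bar 6 tick 0 v(2, 3): F4/F4 P1 -> G4/G4 P1 similar
  -> R2 @ bar 6 tick 0 v(1, 2): B3/F4 TT -> C4/G4 P5 similar
  -> R2 @ bar 6 tick 0 v(1, 3): B3/F4 TT -> C4/G4 P5 similar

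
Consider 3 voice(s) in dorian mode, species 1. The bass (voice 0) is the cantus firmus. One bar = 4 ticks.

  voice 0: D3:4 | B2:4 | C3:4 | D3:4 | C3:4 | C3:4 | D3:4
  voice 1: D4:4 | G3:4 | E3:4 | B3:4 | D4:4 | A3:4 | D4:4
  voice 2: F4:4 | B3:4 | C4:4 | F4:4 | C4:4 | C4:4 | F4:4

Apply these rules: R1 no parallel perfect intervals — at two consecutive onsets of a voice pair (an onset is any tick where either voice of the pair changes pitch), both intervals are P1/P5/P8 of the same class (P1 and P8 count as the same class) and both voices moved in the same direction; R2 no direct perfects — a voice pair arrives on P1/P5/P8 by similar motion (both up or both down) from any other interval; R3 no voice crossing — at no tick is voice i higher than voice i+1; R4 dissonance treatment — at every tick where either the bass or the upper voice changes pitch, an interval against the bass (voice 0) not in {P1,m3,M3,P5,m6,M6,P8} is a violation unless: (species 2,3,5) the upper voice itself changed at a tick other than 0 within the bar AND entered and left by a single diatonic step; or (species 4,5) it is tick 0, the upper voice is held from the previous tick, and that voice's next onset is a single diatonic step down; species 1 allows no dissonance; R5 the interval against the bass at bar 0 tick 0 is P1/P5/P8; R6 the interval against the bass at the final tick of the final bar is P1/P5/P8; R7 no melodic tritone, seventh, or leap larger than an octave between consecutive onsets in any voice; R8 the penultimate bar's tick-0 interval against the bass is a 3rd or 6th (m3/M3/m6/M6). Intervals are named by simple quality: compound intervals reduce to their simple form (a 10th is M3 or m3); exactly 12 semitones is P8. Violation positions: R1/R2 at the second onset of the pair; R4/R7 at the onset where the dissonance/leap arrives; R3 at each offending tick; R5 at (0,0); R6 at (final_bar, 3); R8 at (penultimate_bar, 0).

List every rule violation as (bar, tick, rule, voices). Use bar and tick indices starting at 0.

(0, 0, R5, (0, 2))
(1, 0, R2, (0, 2))
(1, 0, R7, (2,))
(2, 0, R1, (0, 2))
(4, 0, R2, (0, 2))
(4, 0, R3, (1, 2))
(4, 0, R4, (0, 1))
(4, 1, R3, (1, 2))
(4, 2, R3, (1, 2))
(4, 3, R3, (1, 2))
(5, 0, R8, (0, 2))
(6, 0, R2, (0, 1))
(6, 3, R6, (0, 2))

bar 0: v0=D3 v1=D4 v2=F4 downbeat m3
bar 1: v0=B2 v1=G3 v2=B3 downbeat P8
bar 2: v0=C3 v1=E3 v2=C4 downbeat P8
bar 3: v0=D3 v1=B3 v2=F4 downbeat m3
bar 4: v0=C3 v1=D4 v2=C4 downbeat P8
bar 5: v0=C3 v1=A3 v2=C4 downbeat P8
bar 6: v0=D3 v1=D4 v2=F4 downbeat m3
  -> R5 @ bar 0 tick 0 v(0, 2): opens on m3
  -> R2 @ bar 1 tick 0 v(0, 2): D3/F4 m3 -> B2/B3 P8 similar
  -> R7 @ bar 1 tick 0 v(2,): F4->B3 leap 6st
  -> R1 @ bar 2 tick 0 v(0, 2): B2/B3 P8 -> C3/C4 P8 similar
  -> R2 @ bar 4 tick 0 v(0, 2): D3/F4 m3 -> C3/C4 P8 similar
  -> R3 @ bar 4 tick 0 v(1, 2): D4 above C4
  -> R4 @ bar 4 tick 0 v(0, 1): C3/D4 M2 untreated
  -> R3 @ bar 4 tick 1 v(1, 2): D4 above C4
  -> R3 @ bar 4 tick 2 v(1, 2): D4 above C4
  -> R3 @ bar 4 tick 3 v(1, 2): D4 above C4
  -> R8 @ bar 5 tick 0 v(0, 2): penult P8 not 3rd/6th
  -> R2 @ bar 6 tick 0 v(0, 1): C3/A3 M6 -> D3/D4 P8 similar
  -> R6 @ bar 6 tick 3 v(0, 2): closes on m3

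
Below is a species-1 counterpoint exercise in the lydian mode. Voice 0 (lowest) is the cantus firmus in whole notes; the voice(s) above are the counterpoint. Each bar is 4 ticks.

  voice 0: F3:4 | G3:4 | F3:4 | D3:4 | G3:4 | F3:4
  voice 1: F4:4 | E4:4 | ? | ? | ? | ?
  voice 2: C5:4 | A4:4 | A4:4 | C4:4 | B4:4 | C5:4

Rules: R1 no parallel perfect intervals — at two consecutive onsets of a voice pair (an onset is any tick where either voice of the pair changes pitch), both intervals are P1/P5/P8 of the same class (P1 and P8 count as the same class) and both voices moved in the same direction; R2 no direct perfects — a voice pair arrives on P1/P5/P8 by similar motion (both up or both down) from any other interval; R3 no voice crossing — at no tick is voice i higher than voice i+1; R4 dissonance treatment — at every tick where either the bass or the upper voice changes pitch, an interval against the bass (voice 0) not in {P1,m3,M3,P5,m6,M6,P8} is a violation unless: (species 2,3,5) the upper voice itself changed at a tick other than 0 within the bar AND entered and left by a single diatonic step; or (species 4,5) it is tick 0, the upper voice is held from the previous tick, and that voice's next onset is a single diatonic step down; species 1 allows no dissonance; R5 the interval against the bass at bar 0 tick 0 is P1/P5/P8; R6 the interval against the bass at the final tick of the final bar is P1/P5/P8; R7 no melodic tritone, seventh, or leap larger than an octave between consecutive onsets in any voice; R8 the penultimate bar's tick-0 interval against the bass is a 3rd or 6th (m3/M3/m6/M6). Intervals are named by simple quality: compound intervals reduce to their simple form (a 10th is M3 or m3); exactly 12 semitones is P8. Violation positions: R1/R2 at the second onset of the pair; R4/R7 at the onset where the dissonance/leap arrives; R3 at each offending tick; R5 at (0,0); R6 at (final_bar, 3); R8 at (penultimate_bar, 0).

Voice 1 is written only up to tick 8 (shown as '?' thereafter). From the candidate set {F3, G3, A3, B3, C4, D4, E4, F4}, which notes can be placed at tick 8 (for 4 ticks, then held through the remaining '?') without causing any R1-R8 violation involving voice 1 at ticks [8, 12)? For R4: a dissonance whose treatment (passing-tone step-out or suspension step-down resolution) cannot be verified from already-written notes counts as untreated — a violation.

{A3, D4, F4}

F3: violates R2,R7
G3: violates R4
A3: legal
B3: violates R4
C4: violates R2
D4: legal
E4: violates R4
F4: legal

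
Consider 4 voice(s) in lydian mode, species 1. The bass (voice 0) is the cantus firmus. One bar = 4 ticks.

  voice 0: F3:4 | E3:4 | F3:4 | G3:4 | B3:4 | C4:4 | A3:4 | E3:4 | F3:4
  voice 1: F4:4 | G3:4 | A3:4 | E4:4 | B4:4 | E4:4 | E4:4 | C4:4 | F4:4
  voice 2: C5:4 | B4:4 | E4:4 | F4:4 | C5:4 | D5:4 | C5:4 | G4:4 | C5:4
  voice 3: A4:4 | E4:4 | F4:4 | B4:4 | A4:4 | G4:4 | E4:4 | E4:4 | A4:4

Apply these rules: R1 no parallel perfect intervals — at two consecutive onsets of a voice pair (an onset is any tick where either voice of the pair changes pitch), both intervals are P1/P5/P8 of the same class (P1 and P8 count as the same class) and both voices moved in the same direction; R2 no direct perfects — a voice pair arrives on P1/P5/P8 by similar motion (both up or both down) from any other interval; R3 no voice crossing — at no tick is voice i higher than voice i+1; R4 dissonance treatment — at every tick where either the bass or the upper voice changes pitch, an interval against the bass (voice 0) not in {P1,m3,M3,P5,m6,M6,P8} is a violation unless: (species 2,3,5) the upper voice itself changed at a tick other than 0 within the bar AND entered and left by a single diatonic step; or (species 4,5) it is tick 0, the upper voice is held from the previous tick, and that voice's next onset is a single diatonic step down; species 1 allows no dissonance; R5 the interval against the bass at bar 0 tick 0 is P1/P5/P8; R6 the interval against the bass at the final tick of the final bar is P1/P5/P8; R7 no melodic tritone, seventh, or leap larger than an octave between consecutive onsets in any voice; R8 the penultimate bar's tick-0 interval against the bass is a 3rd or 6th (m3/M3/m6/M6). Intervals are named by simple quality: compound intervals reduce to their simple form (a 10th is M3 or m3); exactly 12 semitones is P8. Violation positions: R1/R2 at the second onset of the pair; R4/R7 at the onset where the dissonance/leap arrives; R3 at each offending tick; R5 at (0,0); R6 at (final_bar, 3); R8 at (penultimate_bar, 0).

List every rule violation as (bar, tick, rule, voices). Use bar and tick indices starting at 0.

bar 0: v0=F3 v1=F4 v2=C5 v3=A4 downbeat M3
bar 1: v0=E3 v1=G3 v2=B4 v3=E4 downbeat P8
bar 2: v0=F3 v1=A3 v2=E4 v3=F4 downbeat P8
bar 3: v0=G3 v1=E4 v2=F4 v3=B4 downbeat M3
bar 4: v0=B3 v1=B4 v2=C5 v3=A4 downbeat m7
bar 5: v0=C4 v1=E4 v2=D5 v3=G4 downbeat P5
bar 6: v0=A3 v1=E4 v2=C5 v3=E4 downbeat P5
bar 7: v0=E3 v1=C4 v2=G4 v3=E4 downbeat P8
bar 8: v0=F3 v1=F4 v2=C5 v3=A4 downbeat M3
  -> R3 @ bar 0 tick 0 v(2, 3): C5 above A4
  -> R5 @ bar 0 tick 0 v(0, 3): opens on M3
  -> R3 @ bar 0 tick 1 v(2, 3): C5 above A4
  -> R3 @ bar 0 tick 2 v(2, 3): C5 above A4
  -> R3 @ bar 0 tick 3 v(2, 3): C5 above A4
  -> R1 @ bar 1 tick 0 v(0, 2): F3/C5 P5 -> E3/B4 P5 similar
  -> R2 @ bar 1 tick 0 v(0, 3): F3/A4 M3 -> E3/E4 P8 similar
  -> R2 @ bar 1 tick 0 v(2, 3): C5/A4 m3 -> B4/E4 P5 similar
  -> R3 @ bar 1 tick 0 v(2, 3): B4 above E4
  -> R7 @ bar 1 tick 0 v(1,): F4->G3 leap 10st
  -> R3 @ bar 1 tick 1 v(2, 3): B4 above E4
  -> R3 @ bar 1 tick 2 v(2, 3): B4 above E4
  -> R3 @ bar 1 tick 3 v(2, 3): B4 above E4
  -> R1 @ bar 2 tick 0 v(0, 3): E3/E4 P8 -> F3/F4 P8 similar
  -> R4 @ bar 2 tick 0 v(0, 2): F3/E4 M7 untreated
  -> R2 @ bar 3 tick 0 v(1, 3): A3/F4 m6 -> E4/B4 P5 similar
  -> R4 @ bar 3 tick 0 v(0, 2): G3/F4 m7 untreated
  -> R7 @ bar 3 tick 0 v(3,): F4->B4 leap 6st
  -> R2 @ bar 4 tick 0 v(0, 1): G3/E4 M6 -> B3/B4 P8 similar
  -> R3 @ bar 4 tick 0 v(2, 3): C5 above A4
  -> R4 @ bar 4 tick 0 v(0, 2): B3/C5 m2 untreated
  -> R4 @ bar 4 tick 0 v(0, 3): B3/A4 m7 untreated
  -> R3 @ bar 4 tick 1 v(2, 3): C5 above A4
  -> R3 @ bar 4 tick 2 v(2, 3): C5 above A4
  -> R3 @ bar 4 tick 3 v(2, 3): C5 above A4
  -> R3 @ bar 5 tick 0 v(2, 3): D5 above G4
  -> R4 @ bar 5 tick 0 v(0, 2): C4/D5 M2 untreated
  -> R3 @ bar 5 tick 1 v(2, 3): D5 above G4
  -> R3 @ bar 5 tick 2 v(2, 3): D5 above G4
  -> R3 @ bar 5 tick 3 v(2, 3): D5 above G4
  -> R1 @ bar 6 tick 0 v(0, 3): C4/G4 P5 -> A3/E4 P5 similar
  -> R3 @ bar 6 tick 0 v(2, 3): C5 above E4
  -> R3 @ bar 6 tick 1 v(2, 3): C5 above E4
  -> R3 @ bar 6 tick 2 v(2, 3): C5 above E4
  -> R3 @ bar 6 tick 3 v(2, 3): C5 above E4
  -> R2 @ bar 7 tick 0 v(1, 2): E4/C5 m6 -> C4/G4 P5 similar
  -> R3 @ bar 7 tick 0 v(2, 3): G4 above E4
  -> R8 @ bar 7 tick 0 v(0, 3): penult P8 not 3rd/6th
  -> R3 @ bar 7 tick 1 v(2, 3): G4 above E4
  -> R3 @ bar 7 tick 2 v(2, 3): G4 above E4
  -> R3 @ bar 7 tick 3 v(2, 3): G4 above E4
  -> R1 @ bar 8 tick 0 v(1, 2): C4/G4 P5 -> F4/C5 P5 similar
  -> R2 @ bar 8 tick 0 v(0, 1): E3/C4 m6 -> F3/F4 P8 similar
  -> R2 @ bar 8 tick 0 v(0, 2): E3/G4 m3 -> F3/C5 P5 similar
  -> R3 @ bar 8 tick 0 v(2, 3): C5 above A4
  -> R3 @ bar 8 tick 1 v(2, 3): C5 above A4
  -> R3 @ bar 8 tick 2 v(2, 3): C5 above A4
  -> R3 @ bar 8 tick 3 v(2, 3): C5 above A4
  -> R6 @ bar 8 tick 3 v(0, 3): closes on M3

(0, 0, R3, (2, 3))
(0, 0, R5, (0, 3))
(0, 1, R3, (2, 3))
(0, 2, R3, (2, 3))
(0, 3, R3, (2, 3))
(1, 0, R1, (0, 2))
(1, 0, R2, (0, 3))
(1, 0, R2, (2, 3))
(1, 0, R3, (2, 3))
(1, 0, R7, (1,))
(1, 1, R3, (2, 3))
(1, 2, R3, (2, 3))
(1, 3, R3, (2, 3))
(2, 0, R1, (0, 3))
(2, 0, R4, (0, 2))
(3, 0, R2, (1, 3))
(3, 0, R4, (0, 2))
(3, 0, R7, (3,))
(4, 0, R2, (0, 1))
(4, 0, R3, (2, 3))
(4, 0, R4, (0, 2))
(4, 0, R4, (0, 3))
(4, 1, R3, (2, 3))
(4, 2, R3, (2, 3))
(4, 3, R3, (2, 3))
(5, 0, R3, (2, 3))
(5, 0, R4, (0, 2))
(5, 1, R3, (2, 3))
(5, 2, R3, (2, 3))
(5, 3, R3, (2, 3))
(6, 0, R1, (0, 3))
(6, 0, R3, (2, 3))
(6, 1, R3, (2, 3))
(6, 2, R3, (2, 3))
(6, 3, R3, (2, 3))
(7, 0, R2, (1, 2))
(7, 0, R3, (2, 3))
(7, 0, R8, (0, 3))
(7, 1, R3, (2, 3))
(7, 2, R3, (2, 3))
(7, 3, R3, (2, 3))
(8, 0, R1, (1, 2))
(8, 0, R2, (0, 1))
(8, 0, R2, (0, 2))
(8, 0, R3, (2, 3))
(8, 1, R3, (2, 3))
(8, 2, R3, (2, 3))
(8, 3, R3, (2, 3))
(8, 3, R6, (0, 3))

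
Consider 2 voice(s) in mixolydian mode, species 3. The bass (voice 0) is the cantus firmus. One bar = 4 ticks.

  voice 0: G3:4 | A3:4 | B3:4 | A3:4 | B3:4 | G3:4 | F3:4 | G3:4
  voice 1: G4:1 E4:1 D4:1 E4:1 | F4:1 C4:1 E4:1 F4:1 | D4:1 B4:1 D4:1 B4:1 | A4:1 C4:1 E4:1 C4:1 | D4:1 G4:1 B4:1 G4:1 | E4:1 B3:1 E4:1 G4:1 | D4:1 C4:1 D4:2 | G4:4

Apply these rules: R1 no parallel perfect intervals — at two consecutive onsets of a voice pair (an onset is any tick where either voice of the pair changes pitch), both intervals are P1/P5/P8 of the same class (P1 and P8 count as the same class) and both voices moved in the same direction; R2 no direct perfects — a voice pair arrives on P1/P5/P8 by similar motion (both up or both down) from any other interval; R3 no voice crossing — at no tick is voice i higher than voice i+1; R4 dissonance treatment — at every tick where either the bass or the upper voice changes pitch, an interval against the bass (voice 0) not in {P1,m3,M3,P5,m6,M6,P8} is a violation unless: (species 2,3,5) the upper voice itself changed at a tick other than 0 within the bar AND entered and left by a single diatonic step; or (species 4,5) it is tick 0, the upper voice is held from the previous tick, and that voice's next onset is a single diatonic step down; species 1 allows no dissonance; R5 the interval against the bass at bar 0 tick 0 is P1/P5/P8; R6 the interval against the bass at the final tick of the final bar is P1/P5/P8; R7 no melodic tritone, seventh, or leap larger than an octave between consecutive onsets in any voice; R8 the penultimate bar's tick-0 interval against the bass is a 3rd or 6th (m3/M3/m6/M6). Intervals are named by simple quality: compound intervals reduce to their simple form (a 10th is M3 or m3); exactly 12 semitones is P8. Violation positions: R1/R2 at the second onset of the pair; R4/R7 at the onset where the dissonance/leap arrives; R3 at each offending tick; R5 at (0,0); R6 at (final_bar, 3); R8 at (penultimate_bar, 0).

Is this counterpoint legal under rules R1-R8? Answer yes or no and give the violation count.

No (2 violations)

bar 0: v0=G3 v1=G4 (P8)
bar 1: v0=A3 v1=F4 (m6)
bar 2: v0=B3 v1=D4 (m3)
bar 3: v0=A3 v1=A4 (P8)
bar 4: v0=B3 v1=D4 (m3)
bar 5: v0=G3 v1=E4 (M6)
bar 6: v0=F3 v1=D4 (M6)
bar 7: v0=G3 v1=G4 (P8)
  R1 @ bar3.0: B3/B4 P8 -> A3/A4 P8 similar
  R2 @ bar7.0: F3/D4 M6 -> G3/G4 P8 similar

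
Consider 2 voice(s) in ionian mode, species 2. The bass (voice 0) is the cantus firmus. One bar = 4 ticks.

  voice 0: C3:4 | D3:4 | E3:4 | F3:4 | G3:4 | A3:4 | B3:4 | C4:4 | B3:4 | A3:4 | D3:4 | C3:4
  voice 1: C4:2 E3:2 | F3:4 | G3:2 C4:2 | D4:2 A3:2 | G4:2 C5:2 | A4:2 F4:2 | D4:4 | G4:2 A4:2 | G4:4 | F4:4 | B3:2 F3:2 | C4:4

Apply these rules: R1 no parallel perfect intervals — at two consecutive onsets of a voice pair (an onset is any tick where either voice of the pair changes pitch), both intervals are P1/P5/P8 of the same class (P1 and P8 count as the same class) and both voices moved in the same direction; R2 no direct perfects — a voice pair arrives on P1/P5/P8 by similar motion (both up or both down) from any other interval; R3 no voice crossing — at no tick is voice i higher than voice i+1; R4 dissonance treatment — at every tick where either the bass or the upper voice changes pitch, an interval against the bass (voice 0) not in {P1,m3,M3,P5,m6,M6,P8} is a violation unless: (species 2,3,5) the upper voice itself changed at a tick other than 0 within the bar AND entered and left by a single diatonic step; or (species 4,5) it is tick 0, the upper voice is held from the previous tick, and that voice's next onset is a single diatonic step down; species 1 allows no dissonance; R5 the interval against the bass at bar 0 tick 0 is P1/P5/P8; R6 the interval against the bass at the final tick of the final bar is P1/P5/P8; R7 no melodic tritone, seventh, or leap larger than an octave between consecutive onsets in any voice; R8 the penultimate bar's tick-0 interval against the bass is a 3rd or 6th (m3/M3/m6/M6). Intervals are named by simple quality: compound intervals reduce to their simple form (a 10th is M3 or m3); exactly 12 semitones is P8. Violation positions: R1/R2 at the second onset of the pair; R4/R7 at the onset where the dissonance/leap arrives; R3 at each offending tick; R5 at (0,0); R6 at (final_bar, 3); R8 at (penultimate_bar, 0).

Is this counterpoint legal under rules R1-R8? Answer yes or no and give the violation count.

bar 0: v0=C3 v1=C4 (P8)
bar 1: v0=D3 v1=F3 (m3)
bar 2: v0=E3 v1=G3 (m3)
bar 3: v0=F3 v1=D4 (M6)
bar 4: v0=G3 v1=G4 (P8)
bar 5: v0=A3 v1=A4 (P8)
bar 6: v0=B3 v1=D4 (m3)
bar 7: v0=C4 v1=G4 (P5)
bar 8: v0=B3 v1=G4 (m6)
bar 9: v0=A3 v1=F4 (m6)
bar 10: v0=D3 v1=B3 (M6)
bar 11: v0=C3 v1=C4 (P8)
  R2 @ bar4.0: F3/A3 M3 -> G3/G4 P8 similar
  R7 @ bar4.0: A3->G4 leap 10st
  R4 @ bar4.2: G3/C5 P4 untreated
  R2 @ bar7.0: B3/D4 m3 -> C4/G4 P5 similar
  R7 @ bar10.0: F4->B3 leap 6st
  R7 @ bar10.2: B3->F3 leap 6st

No (6 violations)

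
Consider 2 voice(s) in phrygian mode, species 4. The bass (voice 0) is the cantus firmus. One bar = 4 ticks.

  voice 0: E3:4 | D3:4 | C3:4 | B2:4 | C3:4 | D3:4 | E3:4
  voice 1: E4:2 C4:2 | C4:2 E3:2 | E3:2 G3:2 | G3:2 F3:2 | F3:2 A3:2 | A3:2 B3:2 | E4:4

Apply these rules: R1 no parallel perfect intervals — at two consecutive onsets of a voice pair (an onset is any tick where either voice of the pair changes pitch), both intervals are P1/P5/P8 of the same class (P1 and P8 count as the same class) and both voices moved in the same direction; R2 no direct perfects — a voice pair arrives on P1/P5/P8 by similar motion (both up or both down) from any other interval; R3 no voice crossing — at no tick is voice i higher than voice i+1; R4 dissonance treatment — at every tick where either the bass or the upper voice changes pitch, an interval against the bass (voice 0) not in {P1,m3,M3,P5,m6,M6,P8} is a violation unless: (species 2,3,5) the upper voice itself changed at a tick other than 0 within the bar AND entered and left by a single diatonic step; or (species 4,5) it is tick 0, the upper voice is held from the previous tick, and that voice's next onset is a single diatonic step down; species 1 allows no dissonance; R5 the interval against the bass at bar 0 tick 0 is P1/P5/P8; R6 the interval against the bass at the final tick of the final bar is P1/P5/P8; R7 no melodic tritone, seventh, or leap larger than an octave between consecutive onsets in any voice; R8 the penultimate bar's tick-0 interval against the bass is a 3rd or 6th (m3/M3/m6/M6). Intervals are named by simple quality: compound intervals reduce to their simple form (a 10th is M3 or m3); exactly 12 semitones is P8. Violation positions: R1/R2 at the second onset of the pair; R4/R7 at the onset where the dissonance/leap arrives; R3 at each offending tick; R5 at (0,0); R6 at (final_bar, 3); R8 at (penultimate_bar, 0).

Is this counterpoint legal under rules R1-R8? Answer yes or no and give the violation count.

bar 0: v0=E3 v1=E4 (P8)
bar 1: v0=D3 v1=C4 (m7)
bar 2: v0=C3 v1=E3 (M3)
bar 3: v0=B2 v1=G3 (m6)
bar 4: v0=C3 v1=F3 (P4)
bar 5: v0=D3 v1=A3 (P5)
bar 6: v0=E3 v1=E4 (P8)
  R4 @ bar1.0: D3/C4 m7 untreated
  R4 @ bar1.2: D3/E3 M2 untreated
  R4 @ bar3.2: B2/F3 TT untreated
  R4 @ bar4.0: C3/F3 P4 untreated
  R8 @ bar5.0: penult P5 not 3rd/6th
  R2 @ bar6.0: D3/B3 M6 -> E3/E4 P8 similar

No (6 violations)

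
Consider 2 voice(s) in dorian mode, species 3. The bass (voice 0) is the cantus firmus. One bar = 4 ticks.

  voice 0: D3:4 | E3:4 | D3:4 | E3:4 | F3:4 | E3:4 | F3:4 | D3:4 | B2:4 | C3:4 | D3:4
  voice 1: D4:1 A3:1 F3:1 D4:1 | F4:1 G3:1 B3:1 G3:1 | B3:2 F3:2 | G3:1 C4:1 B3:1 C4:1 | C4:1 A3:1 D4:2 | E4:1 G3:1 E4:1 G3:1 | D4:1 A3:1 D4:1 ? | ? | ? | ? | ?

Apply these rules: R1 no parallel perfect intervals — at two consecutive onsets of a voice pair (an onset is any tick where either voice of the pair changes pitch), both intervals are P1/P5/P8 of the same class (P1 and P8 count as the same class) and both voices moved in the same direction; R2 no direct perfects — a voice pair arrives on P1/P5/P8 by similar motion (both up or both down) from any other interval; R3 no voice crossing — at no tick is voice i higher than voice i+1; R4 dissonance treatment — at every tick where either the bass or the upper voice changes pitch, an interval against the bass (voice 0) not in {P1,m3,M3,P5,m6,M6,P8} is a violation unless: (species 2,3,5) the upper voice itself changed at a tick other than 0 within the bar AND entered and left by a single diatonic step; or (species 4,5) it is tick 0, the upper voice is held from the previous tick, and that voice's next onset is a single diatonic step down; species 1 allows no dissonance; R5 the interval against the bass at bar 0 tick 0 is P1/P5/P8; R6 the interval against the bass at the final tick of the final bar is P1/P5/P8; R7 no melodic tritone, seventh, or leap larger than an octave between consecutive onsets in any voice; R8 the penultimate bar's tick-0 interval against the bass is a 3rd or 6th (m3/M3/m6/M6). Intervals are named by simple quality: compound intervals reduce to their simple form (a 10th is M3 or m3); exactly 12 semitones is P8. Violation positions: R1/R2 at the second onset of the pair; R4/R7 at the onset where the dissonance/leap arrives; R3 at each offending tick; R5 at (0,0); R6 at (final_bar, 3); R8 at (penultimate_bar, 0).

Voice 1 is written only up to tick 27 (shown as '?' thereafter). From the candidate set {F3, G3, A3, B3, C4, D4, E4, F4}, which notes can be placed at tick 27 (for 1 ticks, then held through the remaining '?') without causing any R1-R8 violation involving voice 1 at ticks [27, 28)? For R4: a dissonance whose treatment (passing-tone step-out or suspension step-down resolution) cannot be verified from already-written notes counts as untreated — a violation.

{A3, C4, D4, F3, F4}

F3: legal
G3: violates R4
A3: legal
B3: violates R4
C4: legal
D4: legal
E4: violates R4
F4: legal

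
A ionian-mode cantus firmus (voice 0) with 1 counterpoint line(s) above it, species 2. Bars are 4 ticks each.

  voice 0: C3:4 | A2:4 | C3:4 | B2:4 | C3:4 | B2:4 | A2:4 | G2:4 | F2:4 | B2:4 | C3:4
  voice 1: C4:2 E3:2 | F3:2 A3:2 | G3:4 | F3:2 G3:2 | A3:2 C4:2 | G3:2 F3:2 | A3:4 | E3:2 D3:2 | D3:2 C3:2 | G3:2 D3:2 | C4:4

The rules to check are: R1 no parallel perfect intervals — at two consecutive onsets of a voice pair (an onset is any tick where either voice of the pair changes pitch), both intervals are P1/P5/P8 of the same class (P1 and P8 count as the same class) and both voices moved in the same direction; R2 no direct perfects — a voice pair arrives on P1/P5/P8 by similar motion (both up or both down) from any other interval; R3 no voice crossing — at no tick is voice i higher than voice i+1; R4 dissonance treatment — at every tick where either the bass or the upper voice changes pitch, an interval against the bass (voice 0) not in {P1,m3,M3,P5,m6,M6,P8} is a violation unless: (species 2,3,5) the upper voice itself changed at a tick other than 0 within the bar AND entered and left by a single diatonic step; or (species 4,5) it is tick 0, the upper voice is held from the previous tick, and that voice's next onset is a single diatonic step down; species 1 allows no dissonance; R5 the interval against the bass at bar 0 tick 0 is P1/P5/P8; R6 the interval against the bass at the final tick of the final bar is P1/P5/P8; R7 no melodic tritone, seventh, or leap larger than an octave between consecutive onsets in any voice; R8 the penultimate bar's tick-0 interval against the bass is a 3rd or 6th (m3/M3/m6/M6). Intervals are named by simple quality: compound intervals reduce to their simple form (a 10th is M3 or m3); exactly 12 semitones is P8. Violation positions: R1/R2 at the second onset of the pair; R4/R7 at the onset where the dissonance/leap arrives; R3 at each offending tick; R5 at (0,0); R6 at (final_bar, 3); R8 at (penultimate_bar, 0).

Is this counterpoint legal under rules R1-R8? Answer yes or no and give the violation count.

bar 0: v0=C3 v1=C4 (P8)
bar 1: v0=A2 v1=F3 (m6)
bar 2: v0=C3 v1=G3 (P5)
bar 3: v0=B2 v1=F3 (TT)
bar 4: v0=C3 v1=A3 (M6)
bar 5: v0=B2 v1=G3 (m6)
bar 6: v0=A2 v1=A3 (P8)
bar 7: v0=G2 v1=E3 (M6)
bar 8: v0=F2 v1=D3 (M6)
bar 9: v0=B2 v1=G3 (m6)
bar 10: v0=C3 v1=C4 (P8)
  R4 @ bar3.0: B2/F3 TT untreated
  R4 @ bar5.2: B2/F3 TT untreated
  R7 @ bar9.0: F2->B2 leap 6st
  R2 @ bar10.0: B2/D3 m3 -> C3/C4 P8 similar
  R7 @ bar10.0: D3->C4 leap 10st

No (5 violations)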